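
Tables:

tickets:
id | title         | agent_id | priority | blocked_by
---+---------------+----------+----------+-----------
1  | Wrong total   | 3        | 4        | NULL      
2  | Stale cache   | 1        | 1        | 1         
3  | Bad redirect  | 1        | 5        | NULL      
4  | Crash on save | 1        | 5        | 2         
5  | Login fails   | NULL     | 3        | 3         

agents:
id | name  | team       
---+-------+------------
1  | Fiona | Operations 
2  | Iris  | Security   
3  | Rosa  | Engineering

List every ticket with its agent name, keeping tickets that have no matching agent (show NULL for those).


LEFT JOIN keeps every row from tickets (the left table); where agent_id has no match in agents, the agent columns become NULL. Walk through each ticket:
  - ticket 1 (Wrong total): agent_id=3 -> matches Rosa
  - ticket 2 (Stale cache): agent_id=1 -> matches Fiona
  - ticket 3 (Bad redirect): agent_id=1 -> matches Fiona
  - ticket 4 (Crash on save): agent_id=1 -> matches Fiona
  - ticket 5 (Login fails): agent_id=NULL, no match -> kept with NULL
All 5 rows appear; 1 has NULL agent.

SQL:
SELECT a.title, b.name AS agent
FROM tickets a
LEFT JOIN agents b ON a.agent_id = b.id

Result:
title         | agent
--------------+------
Wrong total   | Rosa 
Stale cache   | Fiona
Bad redirect  | Fiona
Crash on save | Fiona
Login fails   | NULL 


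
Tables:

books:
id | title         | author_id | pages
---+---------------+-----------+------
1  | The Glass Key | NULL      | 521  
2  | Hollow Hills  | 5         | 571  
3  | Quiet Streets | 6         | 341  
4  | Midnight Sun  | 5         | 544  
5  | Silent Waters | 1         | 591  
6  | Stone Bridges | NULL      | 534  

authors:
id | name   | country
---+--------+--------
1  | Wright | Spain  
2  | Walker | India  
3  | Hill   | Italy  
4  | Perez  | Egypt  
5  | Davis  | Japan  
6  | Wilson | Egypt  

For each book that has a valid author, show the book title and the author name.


INNER JOIN keeps only books rows whose author_id matches an id in authors. Walk through each book:
  - book 1 (The Glass Key): author_id=NULL, no match -> dropped
  - book 2 (Hollow Hills): author_id=5 -> matches Davis
  - book 3 (Quiet Streets): author_id=6 -> matches Wilson
  - book 4 (Midnight Sun): author_id=5 -> matches Davis
  - book 5 (Silent Waters): author_id=1 -> matches Wright
  - book 6 (Stone Bridges): author_id=NULL, no match -> dropped
So 2 of 6 rows are dropped.

SQL:
SELECT a.title, b.name AS author
FROM books a
INNER JOIN authors b ON a.author_id = b.id

Result:
title         | author
--------------+-------
Hollow Hills  | Davis 
Quiet Streets | Wilson
Midnight Sun  | Davis 
Silent Waters | Wright


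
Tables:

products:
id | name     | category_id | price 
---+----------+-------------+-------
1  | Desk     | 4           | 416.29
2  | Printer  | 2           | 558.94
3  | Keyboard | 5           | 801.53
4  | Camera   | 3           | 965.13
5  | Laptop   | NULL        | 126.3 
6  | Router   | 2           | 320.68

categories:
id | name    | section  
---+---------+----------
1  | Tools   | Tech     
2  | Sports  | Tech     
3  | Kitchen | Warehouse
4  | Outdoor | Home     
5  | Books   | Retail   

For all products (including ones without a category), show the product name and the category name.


LEFT JOIN keeps every row from products (the left table); where category_id has no match in categories, the category columns become NULL. Walk through each product:
  - product 1 (Desk): category_id=4 -> matches Outdoor
  - product 2 (Printer): category_id=2 -> matches Sports
  - product 3 (Keyboard): category_id=5 -> matches Books
  - product 4 (Camera): category_id=3 -> matches Kitchen
  - product 5 (Laptop): category_id=NULL, no match -> kept with NULL
  - product 6 (Router): category_id=2 -> matches Sports
All 6 rows appear; 1 has NULL category.

SQL:
SELECT a.name, b.name AS category
FROM products a
LEFT JOIN categories b ON a.category_id = b.id

Result:
name     | category
---------+---------
Desk     | Outdoor 
Printer  | Sports  
Keyboard | Books   
Camera   | Kitchen 
Laptop   | NULL    
Router   | Sports  


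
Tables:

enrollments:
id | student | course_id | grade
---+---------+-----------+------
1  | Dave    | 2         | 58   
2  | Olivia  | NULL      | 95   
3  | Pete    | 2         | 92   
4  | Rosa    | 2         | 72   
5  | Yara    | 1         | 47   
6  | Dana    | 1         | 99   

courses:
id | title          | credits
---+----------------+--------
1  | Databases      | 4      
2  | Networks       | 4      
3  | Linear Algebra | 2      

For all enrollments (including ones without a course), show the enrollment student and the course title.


LEFT JOIN keeps every row from enrollments (the left table); where course_id has no match in courses, the course columns become NULL. Walk through each enrollment:
  - enrollment 1 (Dave): course_id=2 -> matches Networks
  - enrollment 2 (Olivia): course_id=NULL, no match -> kept with NULL
  - enrollment 3 (Pete): course_id=2 -> matches Networks
  - enrollment 4 (Rosa): course_id=2 -> matches Networks
  - enrollment 5 (Yara): course_id=1 -> matches Databases
  - enrollment 6 (Dana): course_id=1 -> matches Databases
All 6 rows appear; 1 has NULL course.

SQL:
SELECT a.student, b.title AS course
FROM enrollments a
LEFT JOIN courses b ON a.course_id = b.id

Result:
student | course   
--------+----------
Dave    | Networks 
Olivia  | NULL     
Pete    | Networks 
Rosa    | Networks 
Yara    | Databases
Dana    | Databases


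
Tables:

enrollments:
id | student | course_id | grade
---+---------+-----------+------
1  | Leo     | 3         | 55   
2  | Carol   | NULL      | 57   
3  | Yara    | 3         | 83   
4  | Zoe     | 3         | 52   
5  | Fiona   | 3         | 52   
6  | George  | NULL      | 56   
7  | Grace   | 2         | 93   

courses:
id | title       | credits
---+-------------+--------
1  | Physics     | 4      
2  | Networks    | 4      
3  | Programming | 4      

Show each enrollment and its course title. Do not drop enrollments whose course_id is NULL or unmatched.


LEFT JOIN keeps every row from enrollments (the left table); where course_id has no match in courses, the course columns become NULL. Walk through each enrollment:
  - enrollment 1 (Leo): course_id=3 -> matches Programming
  - enrollment 2 (Carol): course_id=NULL, no match -> kept with NULL
  - enrollment 3 (Yara): course_id=3 -> matches Programming
  - enrollment 4 (Zoe): course_id=3 -> matches Programming
  - enrollment 5 (Fiona): course_id=3 -> matches Programming
  - enrollment 6 (George): course_id=NULL, no match -> kept with NULL
  - enrollment 7 (Grace): course_id=2 -> matches Networks
All 7 rows appear; 2 have NULL course.

SQL:
SELECT a.student, b.title AS course
FROM enrollments a
LEFT JOIN courses b ON a.course_id = b.id

Result:
student | course     
--------+------------
Leo     | Programming
Carol   | NULL       
Yara    | Programming
Zoe     | Programming
Fiona   | Programming
George  | NULL       
Grace   | Networks   


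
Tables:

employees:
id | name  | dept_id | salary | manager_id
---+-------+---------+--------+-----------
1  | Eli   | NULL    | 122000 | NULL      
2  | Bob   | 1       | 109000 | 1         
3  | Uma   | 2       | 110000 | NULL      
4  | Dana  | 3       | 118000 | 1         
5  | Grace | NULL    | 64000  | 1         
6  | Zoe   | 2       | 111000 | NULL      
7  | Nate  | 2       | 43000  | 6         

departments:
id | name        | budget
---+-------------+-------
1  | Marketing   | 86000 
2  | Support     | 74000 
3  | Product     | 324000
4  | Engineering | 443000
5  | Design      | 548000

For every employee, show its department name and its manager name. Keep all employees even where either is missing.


Two LEFT JOINs from the same base table employees: one to departments via dept_id, one to employees itself via manager_id. Both are LEFT so every employee is preserved.
Match against departments:
  - employee 1 (Eli): dept_id=NULL, no match -> kept with NULL
  - employee 2 (Bob): dept_id=1 -> matches Marketing
  - employee 3 (Uma): dept_id=2 -> matches Support
  - employee 4 (Dana): dept_id=3 -> matches Product
  - employee 5 (Grace): dept_id=NULL, no match -> kept with NULL
  - employee 6 (Zoe): dept_id=2 -> matches Support
  - employee 7 (Nate): dept_id=2 -> matches Support
Match against employees (self):
  - employee 1 (Eli): manager_id=NULL -> NULL
  - employee 2 (Bob): manager_id=1 -> Eli
  - employee 3 (Uma): manager_id=NULL -> NULL
  - employee 4 (Dana): manager_id=1 -> Eli
  - employee 5 (Grace): manager_id=1 -> Eli
  - employee 6 (Zoe): manager_id=NULL -> NULL
  - employee 7 (Nate): manager_id=6 -> Zoe

SQL:
SELECT a.name, b.name AS department, c.name AS manager
FROM employees a
LEFT JOIN departments b ON a.dept_id = b.id
LEFT JOIN employees c ON a.manager_id = c.id

Result:
name  | department | manager
------+------------+--------
Eli   | NULL       | NULL   
Bob   | Marketing  | Eli    
Uma   | Support    | NULL   
Dana  | Product    | Eli    
Grace | NULL       | Eli    
Zoe   | Support    | NULL   
Nate  | Support    | Zoe    


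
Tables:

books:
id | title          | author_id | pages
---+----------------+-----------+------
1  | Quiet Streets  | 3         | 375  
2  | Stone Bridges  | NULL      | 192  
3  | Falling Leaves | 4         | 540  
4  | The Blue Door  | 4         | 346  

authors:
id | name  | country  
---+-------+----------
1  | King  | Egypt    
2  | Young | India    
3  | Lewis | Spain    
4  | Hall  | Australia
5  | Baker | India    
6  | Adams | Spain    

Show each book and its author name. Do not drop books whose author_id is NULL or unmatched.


LEFT JOIN keeps every row from books (the left table); where author_id has no match in authors, the author columns become NULL. Walk through each book:
  - book 1 (Quiet Streets): author_id=3 -> matches Lewis
  - book 2 (Stone Bridges): author_id=NULL, no match -> kept with NULL
  - book 3 (Falling Leaves): author_id=4 -> matches Hall
  - book 4 (The Blue Door): author_id=4 -> matches Hall
All 4 rows appear; 1 has NULL author.

SQL:
SELECT a.title, b.name AS author
FROM books a
LEFT JOIN authors b ON a.author_id = b.id

Result:
title          | author
---------------+-------
Quiet Streets  | Lewis 
Stone Bridges  | NULL  
Falling Leaves | Hall  
The Blue Door  | Hall  


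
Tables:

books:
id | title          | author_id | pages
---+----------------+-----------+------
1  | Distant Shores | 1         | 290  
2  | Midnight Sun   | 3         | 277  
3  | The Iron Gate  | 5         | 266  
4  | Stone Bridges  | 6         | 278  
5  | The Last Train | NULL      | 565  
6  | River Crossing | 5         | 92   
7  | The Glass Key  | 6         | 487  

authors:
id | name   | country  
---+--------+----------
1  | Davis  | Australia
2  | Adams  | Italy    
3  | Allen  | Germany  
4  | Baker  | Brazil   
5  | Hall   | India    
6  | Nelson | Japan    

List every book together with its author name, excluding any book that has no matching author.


INNER JOIN keeps only books rows whose author_id matches an id in authors. Walk through each book:
  - book 1 (Distant Shores): author_id=1 -> matches Davis
  - book 2 (Midnight Sun): author_id=3 -> matches Allen
  - book 3 (The Iron Gate): author_id=5 -> matches Hall
  - book 4 (Stone Bridges): author_id=6 -> matches Nelson
  - book 5 (The Last Train): author_id=NULL, no match -> dropped
  - book 6 (River Crossing): author_id=5 -> matches Hall
  - book 7 (The Glass Key): author_id=6 -> matches Nelson
So 1 of 7 rows is dropped.

SQL:
SELECT a.title, b.name AS author
FROM books a
INNER JOIN authors b ON a.author_id = b.id

Result:
title          | author
---------------+-------
Distant Shores | Davis 
Midnight Sun   | Allen 
The Iron Gate  | Hall  
Stone Bridges  | Nelson
River Crossing | Hall  
The Glass Key  | Nelson


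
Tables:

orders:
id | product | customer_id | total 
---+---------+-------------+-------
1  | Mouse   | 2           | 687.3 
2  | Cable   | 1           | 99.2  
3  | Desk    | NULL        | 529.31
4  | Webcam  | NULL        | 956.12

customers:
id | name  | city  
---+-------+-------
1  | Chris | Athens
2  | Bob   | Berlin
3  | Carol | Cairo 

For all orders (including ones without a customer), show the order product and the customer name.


LEFT JOIN keeps every row from orders (the left table); where customer_id has no match in customers, the customer columns become NULL. Walk through each order:
  - order 1 (Mouse): customer_id=2 -> matches Bob
  - order 2 (Cable): customer_id=1 -> matches Chris
  - order 3 (Desk): customer_id=NULL, no match -> kept with NULL
  - order 4 (Webcam): customer_id=NULL, no match -> kept with NULL
All 4 rows appear; 2 have NULL customer.

SQL:
SELECT a.product, b.name AS customer
FROM orders a
LEFT JOIN customers b ON a.customer_id = b.id

Result:
product | customer
--------+---------
Mouse   | Bob     
Cable   | Chris   
Desk    | NULL    
Webcam  | NULL    


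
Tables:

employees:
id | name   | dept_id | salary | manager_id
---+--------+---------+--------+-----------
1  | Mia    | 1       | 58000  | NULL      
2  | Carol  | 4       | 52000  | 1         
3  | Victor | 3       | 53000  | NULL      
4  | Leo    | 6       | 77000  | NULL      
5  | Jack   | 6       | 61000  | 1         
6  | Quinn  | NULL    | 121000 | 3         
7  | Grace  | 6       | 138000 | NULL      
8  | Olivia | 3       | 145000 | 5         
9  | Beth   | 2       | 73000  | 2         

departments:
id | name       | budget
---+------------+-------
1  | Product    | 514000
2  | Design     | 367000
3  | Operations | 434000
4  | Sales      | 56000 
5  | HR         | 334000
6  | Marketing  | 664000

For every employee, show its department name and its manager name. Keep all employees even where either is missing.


Two LEFT JOINs from the same base table employees: one to departments via dept_id, one to employees itself via manager_id. Both are LEFT so every employee is preserved.
Match against departments:
  - employee 1 (Mia): dept_id=1 -> matches Product
  - employee 2 (Carol): dept_id=4 -> matches Sales
  - employee 3 (Victor): dept_id=3 -> matches Operations
  - employee 4 (Leo): dept_id=6 -> matches Marketing
  - employee 5 (Jack): dept_id=6 -> matches Marketing
  - employee 6 (Quinn): dept_id=NULL, no match -> kept with NULL
  - employee 7 (Grace): dept_id=6 -> matches Marketing
  - employee 8 (Olivia): dept_id=3 -> matches Operations
  - employee 9 (Beth): dept_id=2 -> matches Design
Match against employees (self):
  - employee 1 (Mia): manager_id=NULL -> NULL
  - employee 2 (Carol): manager_id=1 -> Mia
  - employee 3 (Victor): manager_id=NULL -> NULL
  - employee 4 (Leo): manager_id=NULL -> NULL
  - employee 5 (Jack): manager_id=1 -> Mia
  - employee 6 (Quinn): manager_id=3 -> Victor
  - employee 7 (Grace): manager_id=NULL -> NULL
  - employee 8 (Olivia): manager_id=5 -> Jack
  - employee 9 (Beth): manager_id=2 -> Carol

SQL:
SELECT a.name, b.name AS department, c.name AS manager
FROM employees a
LEFT JOIN departments b ON a.dept_id = b.id
LEFT JOIN employees c ON a.manager_id = c.id

Result:
name   | department | manager
-------+------------+--------
Mia    | Product    | NULL   
Carol  | Sales      | Mia    
Victor | Operations | NULL   
Leo    | Marketing  | NULL   
Jack   | Marketing  | Mia    
Quinn  | NULL       | Victor 
Grace  | Marketing  | NULL   
Olivia | Operations | Jack   
Beth   | Design     | Carol  


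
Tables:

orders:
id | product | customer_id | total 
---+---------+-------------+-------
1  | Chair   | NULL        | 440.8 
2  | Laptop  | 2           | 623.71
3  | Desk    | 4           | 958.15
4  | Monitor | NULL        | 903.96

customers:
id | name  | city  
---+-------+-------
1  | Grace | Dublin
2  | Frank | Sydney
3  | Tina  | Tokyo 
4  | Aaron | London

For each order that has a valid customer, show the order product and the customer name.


INNER JOIN keeps only orders rows whose customer_id matches an id in customers. Walk through each order:
  - order 1 (Chair): customer_id=NULL, no match -> dropped
  - order 2 (Laptop): customer_id=2 -> matches Frank
  - order 3 (Desk): customer_id=4 -> matches Aaron
  - order 4 (Monitor): customer_id=NULL, no match -> dropped
So 2 of 4 rows are dropped.

SQL:
SELECT a.product, b.name AS customer
FROM orders a
INNER JOIN customers b ON a.customer_id = b.id

Result:
product | customer
--------+---------
Laptop  | Frank   
Desk    | Aaron   


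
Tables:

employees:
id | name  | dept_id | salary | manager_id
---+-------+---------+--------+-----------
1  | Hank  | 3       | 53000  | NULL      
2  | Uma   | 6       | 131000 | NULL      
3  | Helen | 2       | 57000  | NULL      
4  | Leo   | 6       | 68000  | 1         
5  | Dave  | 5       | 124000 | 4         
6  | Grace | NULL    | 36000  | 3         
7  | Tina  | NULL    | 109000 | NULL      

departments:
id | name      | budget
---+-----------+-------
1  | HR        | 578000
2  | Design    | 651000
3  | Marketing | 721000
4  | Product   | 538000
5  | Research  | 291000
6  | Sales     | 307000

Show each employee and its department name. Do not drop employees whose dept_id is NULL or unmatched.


LEFT JOIN keeps every row from employees (the left table); where dept_id has no match in departments, the department columns become NULL. Walk through each employee:
  - employee 1 (Hank): dept_id=3 -> matches Marketing
  - employee 2 (Uma): dept_id=6 -> matches Sales
  - employee 3 (Helen): dept_id=2 -> matches Design
  - employee 4 (Leo): dept_id=6 -> matches Sales
  - employee 5 (Dave): dept_id=5 -> matches Research
  - employee 6 (Grace): dept_id=NULL, no match -> kept with NULL
  - employee 7 (Tina): dept_id=NULL, no match -> kept with NULL
All 7 rows appear; 2 have NULL department.

SQL:
SELECT a.name, b.name AS department
FROM employees a
LEFT JOIN departments b ON a.dept_id = b.id

Result:
name  | department
------+-----------
Hank  | Marketing 
Uma   | Sales     
Helen | Design    
Leo   | Sales     
Dave  | Research  
Grace | NULL      
Tina  | NULL      


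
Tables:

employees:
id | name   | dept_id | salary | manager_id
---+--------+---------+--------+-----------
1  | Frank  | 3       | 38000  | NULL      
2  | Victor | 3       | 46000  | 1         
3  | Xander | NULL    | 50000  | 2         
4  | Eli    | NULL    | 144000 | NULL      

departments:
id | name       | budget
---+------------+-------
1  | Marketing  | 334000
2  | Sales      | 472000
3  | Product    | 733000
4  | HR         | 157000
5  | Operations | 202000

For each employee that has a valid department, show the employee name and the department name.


INNER JOIN keeps only employees rows whose dept_id matches an id in departments. Walk through each employee:
  - employee 1 (Frank): dept_id=3 -> matches Product
  - employee 2 (Victor): dept_id=3 -> matches Product
  - employee 3 (Xander): dept_id=NULL, no match -> dropped
  - employee 4 (Eli): dept_id=NULL, no match -> dropped
So 2 of 4 rows are dropped.

SQL:
SELECT a.name, b.name AS department
FROM employees a
INNER JOIN departments b ON a.dept_id = b.id

Result:
name   | department
-------+-----------
Frank  | Product   
Victor | Product   


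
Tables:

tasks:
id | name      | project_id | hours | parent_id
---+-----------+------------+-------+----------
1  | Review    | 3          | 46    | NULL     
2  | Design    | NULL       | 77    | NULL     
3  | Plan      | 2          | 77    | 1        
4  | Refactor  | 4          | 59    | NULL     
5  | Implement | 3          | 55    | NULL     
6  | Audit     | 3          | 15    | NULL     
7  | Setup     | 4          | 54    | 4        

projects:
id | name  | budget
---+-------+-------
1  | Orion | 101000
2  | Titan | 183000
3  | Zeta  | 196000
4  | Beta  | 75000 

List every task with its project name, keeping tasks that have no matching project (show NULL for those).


LEFT JOIN keeps every row from tasks (the left table); where project_id has no match in projects, the project columns become NULL. Walk through each task:
  - task 1 (Review): project_id=3 -> matches Zeta
  - task 2 (Design): project_id=NULL, no match -> kept with NULL
  - task 3 (Plan): project_id=2 -> matches Titan
  - task 4 (Refactor): project_id=4 -> matches Beta
  - task 5 (Implement): project_id=3 -> matches Zeta
  - task 6 (Audit): project_id=3 -> matches Zeta
  - task 7 (Setup): project_id=4 -> matches Beta
All 7 rows appear; 1 has NULL project.

SQL:
SELECT a.name, b.name AS project
FROM tasks a
LEFT JOIN projects b ON a.project_id = b.id

Result:
name      | project
----------+--------
Review    | Zeta   
Design    | NULL   
Plan      | Titan  
Refactor  | Beta   
Implement | Zeta   
Audit     | Zeta   
Setup     | Beta   


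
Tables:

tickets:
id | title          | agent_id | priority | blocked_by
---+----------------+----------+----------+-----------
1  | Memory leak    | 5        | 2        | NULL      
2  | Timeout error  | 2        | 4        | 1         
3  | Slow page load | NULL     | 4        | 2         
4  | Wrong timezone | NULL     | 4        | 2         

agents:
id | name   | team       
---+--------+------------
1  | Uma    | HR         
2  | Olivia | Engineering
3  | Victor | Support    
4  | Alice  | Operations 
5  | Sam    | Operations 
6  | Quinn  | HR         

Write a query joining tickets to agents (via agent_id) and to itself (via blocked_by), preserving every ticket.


Two LEFT JOINs from the same base table tickets: one to agents via agent_id, one to tickets itself via blocked_by. Both are LEFT so every ticket is preserved.
Match against agents:
  - ticket 1 (Memory leak): agent_id=5 -> matches Sam
  - ticket 2 (Timeout error): agent_id=2 -> matches Olivia
  - ticket 3 (Slow page load): agent_id=NULL, no match -> kept with NULL
  - ticket 4 (Wrong timezone): agent_id=NULL, no match -> kept with NULL
Match against tickets (self):
  - ticket 1 (Memory leak): blocked_by=NULL -> NULL
  - ticket 2 (Timeout error): blocked_by=1 -> Memory leak
  - ticket 3 (Slow page load): blocked_by=2 -> Timeout error
  - ticket 4 (Wrong timezone): blocked_by=2 -> Timeout error

SQL:
SELECT a.title, b.name AS agent, c.title AS blocked_by
FROM tickets a
LEFT JOIN agents b ON a.agent_id = b.id
LEFT JOIN tickets c ON a.blocked_by = c.id

Result:
title          | agent  | blocked_by   
---------------+--------+--------------
Memory leak    | Sam    | NULL         
Timeout error  | Olivia | Memory leak  
Slow page load | NULL   | Timeout error
Wrong timezone | NULL   | Timeout error


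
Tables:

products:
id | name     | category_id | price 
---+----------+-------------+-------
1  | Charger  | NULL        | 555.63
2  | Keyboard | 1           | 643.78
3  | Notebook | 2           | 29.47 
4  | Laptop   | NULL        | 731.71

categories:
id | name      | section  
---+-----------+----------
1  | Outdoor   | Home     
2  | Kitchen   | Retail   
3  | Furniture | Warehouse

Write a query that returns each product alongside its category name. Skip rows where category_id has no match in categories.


INNER JOIN keeps only products rows whose category_id matches an id in categories. Walk through each product:
  - product 1 (Charger): category_id=NULL, no match -> dropped
  - product 2 (Keyboard): category_id=1 -> matches Outdoor
  - product 3 (Notebook): category_id=2 -> matches Kitchen
  - product 4 (Laptop): category_id=NULL, no match -> dropped
So 2 of 4 rows are dropped.

SQL:
SELECT a.name, b.name AS category
FROM products a
INNER JOIN categories b ON a.category_id = b.id

Result:
name     | category
---------+---------
Keyboard | Outdoor 
Notebook | Kitchen 


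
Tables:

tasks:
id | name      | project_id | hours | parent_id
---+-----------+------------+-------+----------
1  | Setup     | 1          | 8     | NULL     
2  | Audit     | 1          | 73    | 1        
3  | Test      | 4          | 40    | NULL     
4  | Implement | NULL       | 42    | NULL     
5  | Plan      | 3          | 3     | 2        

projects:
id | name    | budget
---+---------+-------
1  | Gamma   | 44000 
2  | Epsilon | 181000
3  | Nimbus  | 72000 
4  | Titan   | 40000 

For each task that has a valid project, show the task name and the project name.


INNER JOIN keeps only tasks rows whose project_id matches an id in projects. Walk through each task:
  - task 1 (Setup): project_id=1 -> matches Gamma
  - task 2 (Audit): project_id=1 -> matches Gamma
  - task 3 (Test): project_id=4 -> matches Titan
  - task 4 (Implement): project_id=NULL, no match -> dropped
  - task 5 (Plan): project_id=3 -> matches Nimbus
So 1 of 5 rows is dropped.

SQL:
SELECT a.name, b.name AS project
FROM tasks a
INNER JOIN projects b ON a.project_id = b.id

Result:
name  | project
------+--------
Setup | Gamma  
Audit | Gamma  
Test  | Titan  
Plan  | Nimbus 


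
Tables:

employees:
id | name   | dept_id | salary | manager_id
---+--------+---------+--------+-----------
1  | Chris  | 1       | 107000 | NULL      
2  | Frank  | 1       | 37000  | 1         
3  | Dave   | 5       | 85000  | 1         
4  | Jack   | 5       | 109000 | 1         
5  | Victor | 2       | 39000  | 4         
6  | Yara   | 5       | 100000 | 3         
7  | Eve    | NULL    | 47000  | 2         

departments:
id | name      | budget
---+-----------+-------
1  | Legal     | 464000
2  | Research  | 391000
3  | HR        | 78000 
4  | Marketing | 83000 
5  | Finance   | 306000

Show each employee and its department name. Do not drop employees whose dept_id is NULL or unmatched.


LEFT JOIN keeps every row from employees (the left table); where dept_id has no match in departments, the department columns become NULL. Walk through each employee:
  - employee 1 (Chris): dept_id=1 -> matches Legal
  - employee 2 (Frank): dept_id=1 -> matches Legal
  - employee 3 (Dave): dept_id=5 -> matches Finance
  - employee 4 (Jack): dept_id=5 -> matches Finance
  - employee 5 (Victor): dept_id=2 -> matches Research
  - employee 6 (Yara): dept_id=5 -> matches Finance
  - employee 7 (Eve): dept_id=NULL, no match -> kept with NULL
All 7 rows appear; 1 has NULL department.

SQL:
SELECT a.name, b.name AS department
FROM employees a
LEFT JOIN departments b ON a.dept_id = b.id

Result:
name   | department
-------+-----------
Chris  | Legal     
Frank  | Legal     
Dave   | Finance   
Jack   | Finance   
Victor | Research  
Yara   | Finance   
Eve    | NULL      


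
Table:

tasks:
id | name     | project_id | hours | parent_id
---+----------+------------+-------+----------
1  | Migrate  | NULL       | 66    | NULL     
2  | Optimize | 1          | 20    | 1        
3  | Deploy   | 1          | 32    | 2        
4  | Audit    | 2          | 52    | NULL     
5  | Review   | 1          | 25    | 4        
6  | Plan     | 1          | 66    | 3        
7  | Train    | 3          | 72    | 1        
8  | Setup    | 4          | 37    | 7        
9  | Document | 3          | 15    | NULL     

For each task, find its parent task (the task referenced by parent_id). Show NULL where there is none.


This is a self-join: tasks is joined to a second copy of itself, matching each row's parent_id to another row's id. Use LEFT JOIN so rows with parent_id=NULL are kept.
  - task 1 (Migrate): parent_id=NULL -> NULL
  - task 2 (Optimize): parent_id=1 -> Migrate
  - task 3 (Deploy): parent_id=2 -> Optimize
  - task 4 (Audit): parent_id=NULL -> NULL
  - task 5 (Review): parent_id=4 -> Audit
  - task 6 (Plan): parent_id=3 -> Deploy
  - task 7 (Train): parent_id=1 -> Migrate
  - task 8 (Setup): parent_id=7 -> Train
  - task 9 (Document): parent_id=NULL -> NULL

SQL:
SELECT a.name AS item, b.name AS parent
FROM tasks a
LEFT JOIN tasks b ON a.parent_id = b.id

Result:
item     | parent  
---------+---------
Migrate  | NULL    
Optimize | Migrate 
Deploy   | Optimize
Audit    | NULL    
Review   | Audit   
Plan     | Deploy  
Train    | Migrate 
Setup    | Train   
Document | NULL    


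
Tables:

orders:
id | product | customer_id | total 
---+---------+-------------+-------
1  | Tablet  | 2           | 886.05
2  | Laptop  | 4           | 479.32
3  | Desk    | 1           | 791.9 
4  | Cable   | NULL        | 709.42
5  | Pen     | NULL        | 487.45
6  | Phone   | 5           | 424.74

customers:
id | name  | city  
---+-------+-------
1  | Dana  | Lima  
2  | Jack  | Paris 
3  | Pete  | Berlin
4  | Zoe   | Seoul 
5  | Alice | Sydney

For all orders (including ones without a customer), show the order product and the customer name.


LEFT JOIN keeps every row from orders (the left table); where customer_id has no match in customers, the customer columns become NULL. Walk through each order:
  - order 1 (Tablet): customer_id=2 -> matches Jack
  - order 2 (Laptop): customer_id=4 -> matches Zoe
  - order 3 (Desk): customer_id=1 -> matches Dana
  - order 4 (Cable): customer_id=NULL, no match -> kept with NULL
  - order 5 (Pen): customer_id=NULL, no match -> kept with NULL
  - order 6 (Phone): customer_id=5 -> matches Alice
All 6 rows appear; 2 have NULL customer.

SQL:
SELECT a.product, b.name AS customer
FROM orders a
LEFT JOIN customers b ON a.customer_id = b.id

Result:
product | customer
--------+---------
Tablet  | Jack    
Laptop  | Zoe     
Desk    | Dana    
Cable   | NULL    
Pen     | NULL    
Phone   | Alice   


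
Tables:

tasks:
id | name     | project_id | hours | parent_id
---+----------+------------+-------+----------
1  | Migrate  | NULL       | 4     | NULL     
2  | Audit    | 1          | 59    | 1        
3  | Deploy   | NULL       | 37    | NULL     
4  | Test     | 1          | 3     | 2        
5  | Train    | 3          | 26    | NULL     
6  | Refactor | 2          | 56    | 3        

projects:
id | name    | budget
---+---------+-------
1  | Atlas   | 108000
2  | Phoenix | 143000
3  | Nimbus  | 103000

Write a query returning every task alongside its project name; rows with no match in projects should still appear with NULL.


LEFT JOIN keeps every row from tasks (the left table); where project_id has no match in projects, the project columns become NULL. Walk through each task:
  - task 1 (Migrate): project_id=NULL, no match -> kept with NULL
  - task 2 (Audit): project_id=1 -> matches Atlas
  - task 3 (Deploy): project_id=NULL, no match -> kept with NULL
  - task 4 (Test): project_id=1 -> matches Atlas
  - task 5 (Train): project_id=3 -> matches Nimbus
  - task 6 (Refactor): project_id=2 -> matches Phoenix
All 6 rows appear; 2 have NULL project.

SQL:
SELECT a.name, b.name AS project
FROM tasks a
LEFT JOIN projects b ON a.project_id = b.id

Result:
name     | project
---------+--------
Migrate  | NULL   
Audit    | Atlas  
Deploy   | NULL   
Test     | Atlas  
Train    | Nimbus 
Refactor | Phoenix


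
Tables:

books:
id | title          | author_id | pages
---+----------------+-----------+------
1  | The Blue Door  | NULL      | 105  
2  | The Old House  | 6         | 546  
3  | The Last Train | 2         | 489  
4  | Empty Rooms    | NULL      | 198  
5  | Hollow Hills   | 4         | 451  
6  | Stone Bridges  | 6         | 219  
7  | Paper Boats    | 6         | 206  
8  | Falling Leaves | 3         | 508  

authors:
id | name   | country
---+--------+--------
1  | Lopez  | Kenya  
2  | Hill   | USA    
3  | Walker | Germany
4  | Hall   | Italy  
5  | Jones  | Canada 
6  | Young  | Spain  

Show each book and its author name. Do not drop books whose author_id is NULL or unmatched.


LEFT JOIN keeps every row from books (the left table); where author_id has no match in authors, the author columns become NULL. Walk through each book:
  - book 1 (The Blue Door): author_id=NULL, no match -> kept with NULL
  - book 2 (The Old House): author_id=6 -> matches Young
  - book 3 (The Last Train): author_id=2 -> matches Hill
  - book 4 (Empty Rooms): author_id=NULL, no match -> kept with NULL
  - book 5 (Hollow Hills): author_id=4 -> matches Hall
  - book 6 (Stone Bridges): author_id=6 -> matches Young
  - book 7 (Paper Boats): author_id=6 -> matches Young
  - book 8 (Falling Leaves): author_id=3 -> matches Walker
All 8 rows appear; 2 have NULL author.

SQL:
SELECT a.title, b.name AS author
FROM books a
LEFT JOIN authors b ON a.author_id = b.id

Result:
title          | author
---------------+-------
The Blue Door  | NULL  
The Old House  | Young 
The Last Train | Hill  
Empty Rooms    | NULL  
Hollow Hills   | Hall  
Stone Bridges  | Young 
Paper Boats    | Young 
Falling Leaves | Walker


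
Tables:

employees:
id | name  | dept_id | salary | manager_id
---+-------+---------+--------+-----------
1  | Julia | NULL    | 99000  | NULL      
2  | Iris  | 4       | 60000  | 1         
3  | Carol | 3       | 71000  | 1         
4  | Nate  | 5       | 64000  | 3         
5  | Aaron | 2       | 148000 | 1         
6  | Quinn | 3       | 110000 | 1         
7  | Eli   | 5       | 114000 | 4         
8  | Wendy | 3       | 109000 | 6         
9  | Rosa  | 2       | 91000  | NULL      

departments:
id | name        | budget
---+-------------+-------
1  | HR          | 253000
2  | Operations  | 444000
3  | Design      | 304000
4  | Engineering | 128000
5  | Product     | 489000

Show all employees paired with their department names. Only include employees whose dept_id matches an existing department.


INNER JOIN keeps only employees rows whose dept_id matches an id in departments. Walk through each employee:
  - employee 1 (Julia): dept_id=NULL, no match -> dropped
  - employee 2 (Iris): dept_id=4 -> matches Engineering
  - employee 3 (Carol): dept_id=3 -> matches Design
  - employee 4 (Nate): dept_id=5 -> matches Product
  - employee 5 (Aaron): dept_id=2 -> matches Operations
  - employee 6 (Quinn): dept_id=3 -> matches Design
  - employee 7 (Eli): dept_id=5 -> matches Product
  - employee 8 (Wendy): dept_id=3 -> matches Design
  - employee 9 (Rosa): dept_id=2 -> matches Operations
So 1 of 9 rows is dropped.

SQL:
SELECT a.name, b.name AS department
FROM employees a
INNER JOIN departments b ON a.dept_id = b.id

Result:
name  | department 
------+------------
Iris  | Engineering
Carol | Design     
Nate  | Product    
Aaron | Operations 
Quinn | Design     
Eli   | Product    
Wendy | Design     
Rosa  | Operations 


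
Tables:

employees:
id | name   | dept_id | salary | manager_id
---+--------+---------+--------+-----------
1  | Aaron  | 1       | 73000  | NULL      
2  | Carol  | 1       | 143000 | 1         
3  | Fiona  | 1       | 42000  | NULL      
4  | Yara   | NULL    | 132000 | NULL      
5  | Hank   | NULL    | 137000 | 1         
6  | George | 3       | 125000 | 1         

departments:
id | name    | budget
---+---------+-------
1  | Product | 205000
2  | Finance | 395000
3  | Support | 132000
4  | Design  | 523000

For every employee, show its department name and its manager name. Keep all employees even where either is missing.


Two LEFT JOINs from the same base table employees: one to departments via dept_id, one to employees itself via manager_id. Both are LEFT so every employee is preserved.
Match against departments:
  - employee 1 (Aaron): dept_id=1 -> matches Product
  - employee 2 (Carol): dept_id=1 -> matches Product
  - employee 3 (Fiona): dept_id=1 -> matches Product
  - employee 4 (Yara): dept_id=NULL, no match -> kept with NULL
  - employee 5 (Hank): dept_id=NULL, no match -> kept with NULL
  - employee 6 (George): dept_id=3 -> matches Support
Match against employees (self):
  - employee 1 (Aaron): manager_id=NULL -> NULL
  - employee 2 (Carol): manager_id=1 -> Aaron
  - employee 3 (Fiona): manager_id=NULL -> NULL
  - employee 4 (Yara): manager_id=NULL -> NULL
  - employee 5 (Hank): manager_id=1 -> Aaron
  - employee 6 (George): manager_id=1 -> Aaron

SQL:
SELECT a.name, b.name AS department, c.name AS manager
FROM employees a
LEFT JOIN departments b ON a.dept_id = b.id
LEFT JOIN employees c ON a.manager_id = c.id

Result:
name   | department | manager
-------+------------+--------
Aaron  | Product    | NULL   
Carol  | Product    | Aaron  
Fiona  | Product    | NULL   
Yara   | NULL       | NULL   
Hank   | NULL       | Aaron  
George | Support    | Aaron  


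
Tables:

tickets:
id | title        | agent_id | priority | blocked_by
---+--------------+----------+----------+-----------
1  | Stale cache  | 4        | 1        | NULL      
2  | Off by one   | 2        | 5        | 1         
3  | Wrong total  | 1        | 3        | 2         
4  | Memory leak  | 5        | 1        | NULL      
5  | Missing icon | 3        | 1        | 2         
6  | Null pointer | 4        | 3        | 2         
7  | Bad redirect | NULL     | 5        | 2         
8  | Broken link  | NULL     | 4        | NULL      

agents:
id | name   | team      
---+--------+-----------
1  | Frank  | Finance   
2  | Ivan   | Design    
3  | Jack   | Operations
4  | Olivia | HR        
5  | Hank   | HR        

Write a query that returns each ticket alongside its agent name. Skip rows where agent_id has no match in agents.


INNER JOIN keeps only tickets rows whose agent_id matches an id in agents. Walk through each ticket:
  - ticket 1 (Stale cache): agent_id=4 -> matches Olivia
  - ticket 2 (Off by one): agent_id=2 -> matches Ivan
  - ticket 3 (Wrong total): agent_id=1 -> matches Frank
  - ticket 4 (Memory leak): agent_id=5 -> matches Hank
  - ticket 5 (Missing icon): agent_id=3 -> matches Jack
  - ticket 6 (Null pointer): agent_id=4 -> matches Olivia
  - ticket 7 (Bad redirect): agent_id=NULL, no match -> dropped
  - ticket 8 (Broken link): agent_id=NULL, no match -> dropped
So 2 of 8 rows are dropped.

SQL:
SELECT a.title, b.name AS agent
FROM tickets a
INNER JOIN agents b ON a.agent_id = b.id

Result:
title        | agent 
-------------+-------
Stale cache  | Olivia
Off by one   | Ivan  
Wrong total  | Frank 
Memory leak  | Hank  
Missing icon | Jack  
Null pointer | Olivia


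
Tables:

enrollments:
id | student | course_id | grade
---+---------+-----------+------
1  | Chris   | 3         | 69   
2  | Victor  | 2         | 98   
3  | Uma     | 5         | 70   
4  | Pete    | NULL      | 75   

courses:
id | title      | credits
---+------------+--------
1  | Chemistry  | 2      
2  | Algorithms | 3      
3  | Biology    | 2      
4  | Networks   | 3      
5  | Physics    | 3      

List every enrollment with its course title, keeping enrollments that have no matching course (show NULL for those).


LEFT JOIN keeps every row from enrollments (the left table); where course_id has no match in courses, the course columns become NULL. Walk through each enrollment:
  - enrollment 1 (Chris): course_id=3 -> matches Biology
  - enrollment 2 (Victor): course_id=2 -> matches Algorithms
  - enrollment 3 (Uma): course_id=5 -> matches Physics
  - enrollment 4 (Pete): course_id=NULL, no match -> kept with NULL
All 4 rows appear; 1 has NULL course.

SQL:
SELECT a.student, b.title AS course
FROM enrollments a
LEFT JOIN courses b ON a.course_id = b.id

Result:
student | course    
--------+-----------
Chris   | Biology   
Victor  | Algorithms
Uma     | Physics   
Pete    | NULL      


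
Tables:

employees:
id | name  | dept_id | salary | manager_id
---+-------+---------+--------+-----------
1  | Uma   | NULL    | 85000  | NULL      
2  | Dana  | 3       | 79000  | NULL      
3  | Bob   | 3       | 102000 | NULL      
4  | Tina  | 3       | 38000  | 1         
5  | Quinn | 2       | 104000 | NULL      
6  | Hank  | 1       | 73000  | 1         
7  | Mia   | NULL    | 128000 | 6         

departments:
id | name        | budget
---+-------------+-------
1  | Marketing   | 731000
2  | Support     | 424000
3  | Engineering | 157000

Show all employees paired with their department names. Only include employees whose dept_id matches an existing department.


INNER JOIN keeps only employees rows whose dept_id matches an id in departments. Walk through each employee:
  - employee 1 (Uma): dept_id=NULL, no match -> dropped
  - employee 2 (Dana): dept_id=3 -> matches Engineering
  - employee 3 (Bob): dept_id=3 -> matches Engineering
  - employee 4 (Tina): dept_id=3 -> matches Engineering
  - employee 5 (Quinn): dept_id=2 -> matches Support
  - employee 6 (Hank): dept_id=1 -> matches Marketing
  - employee 7 (Mia): dept_id=NULL, no match -> dropped
So 2 of 7 rows are dropped.

SQL:
SELECT a.name, b.name AS department
FROM employees a
INNER JOIN departments b ON a.dept_id = b.id

Result:
name  | department 
------+------------
Dana  | Engineering
Bob   | Engineering
Tina  | Engineering
Quinn | Support    
Hank  | Marketing  


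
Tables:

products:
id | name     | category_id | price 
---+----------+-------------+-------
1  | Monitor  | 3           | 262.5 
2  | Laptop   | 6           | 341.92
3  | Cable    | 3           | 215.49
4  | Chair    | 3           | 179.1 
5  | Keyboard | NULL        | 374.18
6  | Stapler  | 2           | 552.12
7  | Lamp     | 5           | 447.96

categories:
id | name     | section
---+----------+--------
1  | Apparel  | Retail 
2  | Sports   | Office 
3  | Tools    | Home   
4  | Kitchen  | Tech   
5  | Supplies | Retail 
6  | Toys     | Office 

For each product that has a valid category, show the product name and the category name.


INNER JOIN keeps only products rows whose category_id matches an id in categories. Walk through each product:
  - product 1 (Monitor): category_id=3 -> matches Tools
  - product 2 (Laptop): category_id=6 -> matches Toys
  - product 3 (Cable): category_id=3 -> matches Tools
  - product 4 (Chair): category_id=3 -> matches Tools
  - product 5 (Keyboard): category_id=NULL, no match -> dropped
  - product 6 (Stapler): category_id=2 -> matches Sports
  - product 7 (Lamp): category_id=5 -> matches Supplies
So 1 of 7 rows is dropped.

SQL:
SELECT a.name, b.name AS category
FROM products a
INNER JOIN categories b ON a.category_id = b.id

Result:
name    | category
--------+---------
Monitor | Tools   
Laptop  | Toys    
Cable   | Tools   
Chair   | Tools   
Stapler | Sports  
Lamp    | Supplies
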